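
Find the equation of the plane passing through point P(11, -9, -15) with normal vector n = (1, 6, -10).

The plane through P with normal n = (a, b, c) satisfies n·(r - P) = 0,
i.e. ax + by + cz = a·x₀ + b·y₀ + c·z₀.
d = 1·11 + 6·(-9) + (-10)·(-15)
  = 11 - 54 + 150
  = 107
Equation: x + 6y - 10z = 107

x + 6y - 10z = 107


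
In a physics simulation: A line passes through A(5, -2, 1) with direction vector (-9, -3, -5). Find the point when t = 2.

P(t) = A + t·d
  = (5 + (-9)·2, -2 + (-3)·2, 1 + (-5)·2)
  = (5 - 18, -2 - 6, 1 - 10)
  = (-13, -8, -9)

(-13, -8, -9)


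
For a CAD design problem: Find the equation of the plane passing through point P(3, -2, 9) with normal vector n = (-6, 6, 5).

The plane through P with normal n = (a, b, c) satisfies n·(r - P) = 0,
i.e. ax + by + cz = a·x₀ + b·y₀ + c·z₀.
d = (-6)·3 + 6·(-2) + 5·9
  = -18 - 12 + 45
  = 15
Equation: -6x + 6y + 5z = 15

-6x + 6y + 5z = 15


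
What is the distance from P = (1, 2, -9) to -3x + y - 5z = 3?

distance = |a·x₀ + b·y₀ + c·z₀ - d| / √(a² + b² + c²)
  = |(-3)·1 + 1·2 + (-5)·(-9) - 3| / √((-3)² + 1² + (-5)²)
  = |-3 + 2 + 45 - 3| / √(9 + 1 + 25)
  = |41| / √35
  = 41 / 5.916
  ≈ 6.93

6.93


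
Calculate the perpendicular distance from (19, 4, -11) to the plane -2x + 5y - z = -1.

distance = |a·x₀ + b·y₀ + c·z₀ - d| / √(a² + b² + c²)
  = |(-2)·19 + 5·4 + (-1)·(-11) - (-1)| / √((-2)² + 5² + (-1)²)
  = |-38 + 20 + 11 + 1| / √(4 + 25 + 1)
  = |-6| / √30
  = 6 / 5.477
  ≈ 1.095

1.095


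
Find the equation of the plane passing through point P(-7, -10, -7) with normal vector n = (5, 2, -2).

The plane through P with normal n = (a, b, c) satisfies n·(r - P) = 0,
i.e. ax + by + cz = a·x₀ + b·y₀ + c·z₀.
d = 5·(-7) + 2·(-10) + (-2)·(-7)
  = -35 - 20 + 14
  = -41
Equation: 5x + 2y - 2z = -41

5x + 2y - 2z = -41


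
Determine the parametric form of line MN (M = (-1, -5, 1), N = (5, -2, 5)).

Direction vector d = N - M = (5 + 1, -2 + 5, 5 - 1) = (6, 3, 4)
Parametric form r = M + t·d:
x = -1 + 6t, y = -5 + 3t, z = 1 + 4t

x = -1 + 6t, y = -5 + 3t, z = 1 + 4t


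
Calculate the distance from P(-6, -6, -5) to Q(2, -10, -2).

d = √[(x₂-x₁)² + (y₂-y₁)² + (z₂-z₁)²]
  = √[8² + (-4)² + 3²]
  = √[64 + 16 + 9]
  = √89
  ≈ 9.434

9.434


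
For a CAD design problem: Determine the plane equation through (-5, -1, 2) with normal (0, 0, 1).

The plane through P with normal n = (a, b, c) satisfies n·(r - P) = 0,
i.e. ax + by + cz = a·x₀ + b·y₀ + c·z₀.
d = 0·(-5) + 0·(-1) + 1·2
  = 0 + 0 + 2
  = 2
Equation: z = 2

z = 2


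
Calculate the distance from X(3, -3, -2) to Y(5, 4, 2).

d = √[(x₂-x₁)² + (y₂-y₁)² + (z₂-z₁)²]
  = √[2² + 7² + 4²]
  = √[4 + 49 + 16]
  = √69
  ≈ 8.307

8.307


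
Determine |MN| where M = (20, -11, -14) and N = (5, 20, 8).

d = √[(x₂-x₁)² + (y₂-y₁)² + (z₂-z₁)²]
  = √[(-15)² + 31² + 22²]
  = √[225 + 961 + 484]
  = √1670
  ≈ 40.87

40.87


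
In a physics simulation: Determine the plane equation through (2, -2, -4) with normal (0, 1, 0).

The plane through P with normal n = (a, b, c) satisfies n·(r - P) = 0,
i.e. ax + by + cz = a·x₀ + b·y₀ + c·z₀.
d = 0·2 + 1·(-2) + 0·(-4)
  = 0 - 2 + 0
  = -2
Equation: y = -2

y = -2


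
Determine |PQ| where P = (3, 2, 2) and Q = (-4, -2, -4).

d = √[(x₂-x₁)² + (y₂-y₁)² + (z₂-z₁)²]
  = √[(-7)² + (-4)² + (-6)²]
  = √[49 + 16 + 36]
  = √101
  ≈ 10.05

10.05


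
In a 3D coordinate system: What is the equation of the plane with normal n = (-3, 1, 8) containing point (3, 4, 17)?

The plane through P with normal n = (a, b, c) satisfies n·(r - P) = 0,
i.e. ax + by + cz = a·x₀ + b·y₀ + c·z₀.
d = (-3)·3 + 1·4 + 8·17
  = -9 + 4 + 136
  = 131
Equation: -3x + y + 8z = 131

-3x + y + 8z = 131


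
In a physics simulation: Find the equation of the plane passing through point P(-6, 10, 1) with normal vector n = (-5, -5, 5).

The plane through P with normal n = (a, b, c) satisfies n·(r - P) = 0,
i.e. ax + by + cz = a·x₀ + b·y₀ + c·z₀.
d = (-5)·(-6) + (-5)·10 + 5·1
  = 30 - 50 + 5
  = -15
Equation: -5x - 5y + 5z = -15

-5x - 5y + 5z = -15


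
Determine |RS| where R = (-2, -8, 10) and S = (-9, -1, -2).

d = √[(x₂-x₁)² + (y₂-y₁)² + (z₂-z₁)²]
  = √[(-7)² + 7² + (-12)²]
  = √[49 + 49 + 144]
  = √242
  ≈ 15.56

15.56


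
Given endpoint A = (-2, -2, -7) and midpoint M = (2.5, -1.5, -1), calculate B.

B = 2M - A
  = (2·2.5 - (-2), 2·(-1.5) - (-2), 2·(-1) - (-7))
  = (5 + 2, -3 + 2, -2 + 7)
  = (7, -1, 5)

(7, -1, 5)


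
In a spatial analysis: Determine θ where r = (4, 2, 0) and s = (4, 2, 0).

r·s = 4·4 + 2·2 + 0·0 = 16 + 4 + 0 = 20
|r| = √(4² + 2² + 0²) = √20 ≈ 4.472
|s| = √(4² + 2² + 0²) = √20 ≈ 4.472
cos θ = (r·s)/(|r||s|) = 20/(4.472·4.472) ≈ 1
θ = arccos(1) ≈ 0°

0°


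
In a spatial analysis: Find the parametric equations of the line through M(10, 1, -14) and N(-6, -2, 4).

Direction vector d = N - M = (-6 - 10, -2 - 1, 4 + 14) = (-16, -3, 18)
Parametric form r = M + t·d:
x = 10 - 16t, y = 1 - 3t, z = -14 + 18t

x = 10 - 16t, y = 1 - 3t, z = -14 + 18t


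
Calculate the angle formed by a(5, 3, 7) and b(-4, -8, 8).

a·b = 5·(-4) + 3·(-8) + 7·8 = -20 - 24 + 56 = 12
|a| = √(5² + 3² + 7²) = √83 ≈ 9.11
|b| = √((-4)² + (-8)² + 8²) = √144 ≈ 12
cos θ = (a·b)/(|a||b|) = 12/(9.11·12) ≈ 0.1098
θ = arccos(0.1098) ≈ 83.7°

83.7°


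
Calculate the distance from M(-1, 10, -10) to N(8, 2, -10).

d = √[(x₂-x₁)² + (y₂-y₁)² + (z₂-z₁)²]
  = √[9² + (-8)² + 0²]
  = √[81 + 64 + 0]
  = √145
  ≈ 12.04

12.04


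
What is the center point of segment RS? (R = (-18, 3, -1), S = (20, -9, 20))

M = ((x₁+x₂)/2, (y₁+y₂)/2, (z₁+z₂)/2)
  = ((-18 + 20)/2, (3 - 9)/2, (-1 + 20)/2)
  = (2/2, -6/2, 19/2)
  = (1, -3, 9.5)

(1, -3, 9.5)


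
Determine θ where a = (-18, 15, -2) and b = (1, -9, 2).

a·b = (-18)·1 + 15·(-9) + (-2)·2 = -18 - 135 - 4 = -157
|a| = √((-18)² + 15² + (-2)²) = √553 ≈ 23.52
|b| = √(1² + (-9)² + 2²) = √86 ≈ 9.274
cos θ = (a·b)/(|a||b|) = -157/(23.52·9.274) ≈ -0.7199
θ = arccos(-0.7199) ≈ 136°

136°


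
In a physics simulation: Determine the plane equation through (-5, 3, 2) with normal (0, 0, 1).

The plane through P with normal n = (a, b, c) satisfies n·(r - P) = 0,
i.e. ax + by + cz = a·x₀ + b·y₀ + c·z₀.
d = 0·(-5) + 0·3 + 1·2
  = 0 + 0 + 2
  = 2
Equation: z = 2

z = 2


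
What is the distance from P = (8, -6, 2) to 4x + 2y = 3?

distance = |a·x₀ + b·y₀ + c·z₀ - d| / √(a² + b² + c²)
  = |4·8 + 2·(-6) + 0·2 - 3| / √(4² + 2² + 0²)
  = |32 - 12 + 0 - 3| / √(16 + 4 + 0)
  = |17| / √20
  = 17 / 4.472
  ≈ 3.801

3.801


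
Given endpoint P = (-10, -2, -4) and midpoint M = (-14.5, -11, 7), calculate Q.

Q = 2M - P
  = (2·(-14.5) - (-10), 2·(-11) - (-2), 2·7 - (-4))
  = (-29 + 10, -22 + 2, 14 + 4)
  = (-19, -20, 18)

(-19, -20, 18)


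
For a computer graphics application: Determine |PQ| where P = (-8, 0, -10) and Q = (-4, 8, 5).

d = √[(x₂-x₁)² + (y₂-y₁)² + (z₂-z₁)²]
  = √[4² + 8² + 15²]
  = √[16 + 64 + 225]
  = √305
  ≈ 17.46

17.46


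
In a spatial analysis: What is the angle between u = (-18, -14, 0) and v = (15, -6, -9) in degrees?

u·v = (-18)·15 + (-14)·(-6) + 0·(-9) = -270 + 84 + 0 = -186
|u| = √((-18)² + (-14)² + 0²) = √520 ≈ 22.8
|v| = √(15² + (-6)² + (-9)²) = √342 ≈ 18.49
cos θ = (u·v)/(|u||v|) = -186/(22.8·18.49) ≈ -0.4411
θ = arccos(-0.4411) ≈ 116.2°

116.2°


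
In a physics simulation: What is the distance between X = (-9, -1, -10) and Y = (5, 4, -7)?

d = √[(x₂-x₁)² + (y₂-y₁)² + (z₂-z₁)²]
  = √[14² + 5² + 3²]
  = √[196 + 25 + 9]
  = √230
  ≈ 15.17

15.17


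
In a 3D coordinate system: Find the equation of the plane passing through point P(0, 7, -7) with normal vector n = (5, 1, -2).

The plane through P with normal n = (a, b, c) satisfies n·(r - P) = 0,
i.e. ax + by + cz = a·x₀ + b·y₀ + c·z₀.
d = 5·0 + 1·7 + (-2)·(-7)
  = 0 + 7 + 14
  = 21
Equation: 5x + y - 2z = 21

5x + y - 2z = 21


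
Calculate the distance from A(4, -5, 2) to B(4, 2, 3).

d = √[(x₂-x₁)² + (y₂-y₁)² + (z₂-z₁)²]
  = √[0² + 7² + 1²]
  = √[0 + 49 + 1]
  = √50
  ≈ 7.071

7.071


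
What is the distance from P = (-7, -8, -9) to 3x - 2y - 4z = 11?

distance = |a·x₀ + b·y₀ + c·z₀ - d| / √(a² + b² + c²)
  = |3·(-7) + (-2)·(-8) + (-4)·(-9) - 11| / √(3² + (-2)² + (-4)²)
  = |-21 + 16 + 36 - 11| / √(9 + 4 + 16)
  = |20| / √29
  = 20 / 5.385
  ≈ 3.714

3.714


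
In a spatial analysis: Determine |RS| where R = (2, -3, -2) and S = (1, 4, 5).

d = √[(x₂-x₁)² + (y₂-y₁)² + (z₂-z₁)²]
  = √[(-1)² + 7² + 7²]
  = √[1 + 49 + 49]
  = √99
  ≈ 9.95

9.95


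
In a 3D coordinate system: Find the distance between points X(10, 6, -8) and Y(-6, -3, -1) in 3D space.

d = √[(x₂-x₁)² + (y₂-y₁)² + (z₂-z₁)²]
  = √[(-16)² + (-9)² + 7²]
  = √[256 + 81 + 49]
  = √386
  ≈ 19.65

19.65


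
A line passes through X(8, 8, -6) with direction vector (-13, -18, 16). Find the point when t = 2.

P(t) = X + t·d
  = (8 + (-13)·2, 8 + (-18)·2, -6 + 16·2)
  = (8 - 26, 8 - 36, -6 + 32)
  = (-18, -28, 26)

(-18, -28, 26)


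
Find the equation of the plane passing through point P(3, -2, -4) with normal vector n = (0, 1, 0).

The plane through P with normal n = (a, b, c) satisfies n·(r - P) = 0,
i.e. ax + by + cz = a·x₀ + b·y₀ + c·z₀.
d = 0·3 + 1·(-2) + 0·(-4)
  = 0 - 2 + 0
  = -2
Equation: y = -2

y = -2


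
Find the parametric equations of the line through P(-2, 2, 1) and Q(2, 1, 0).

Direction vector d = Q - P = (2 + 2, 1 - 2, 0 - 1) = (4, -1, -1)
Parametric form r = P + t·d:
x = -2 + 4t, y = 2 - t, z = 1 - t

x = -2 + 4t, y = 2 - t, z = 1 - t


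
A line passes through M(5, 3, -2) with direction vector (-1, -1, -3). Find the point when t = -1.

P(t) = M + t·d
  = (5 + (-1)·(-1), 3 + (-1)·(-1), -2 + (-3)·(-1))
  = (5 + 1, 3 + 1, -2 + 3)
  = (6, 4, 1)

(6, 4, 1)


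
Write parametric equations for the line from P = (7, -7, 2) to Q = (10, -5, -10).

Direction vector d = Q - P = (10 - 7, -5 + 7, -10 - 2) = (3, 2, -12)
Parametric form r = P + t·d:
x = 7 + 3t, y = -7 + 2t, z = 2 - 12t

x = 7 + 3t, y = -7 + 2t, z = 2 - 12t


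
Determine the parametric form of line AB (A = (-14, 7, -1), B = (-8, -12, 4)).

Direction vector d = B - A = (-8 + 14, -12 - 7, 4 + 1) = (6, -19, 5)
Parametric form r = A + t·d:
x = -14 + 6t, y = 7 - 19t, z = -1 + 5t

x = -14 + 6t, y = 7 - 19t, z = -1 + 5t


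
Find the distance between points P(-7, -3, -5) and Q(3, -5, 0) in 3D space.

d = √[(x₂-x₁)² + (y₂-y₁)² + (z₂-z₁)²]
  = √[10² + (-2)² + 5²]
  = √[100 + 4 + 25]
  = √129
  ≈ 11.36

11.36


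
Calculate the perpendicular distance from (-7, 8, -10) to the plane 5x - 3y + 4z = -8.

distance = |a·x₀ + b·y₀ + c·z₀ - d| / √(a² + b² + c²)
  = |5·(-7) + (-3)·8 + 4·(-10) - (-8)| / √(5² + (-3)² + 4²)
  = |-35 - 24 - 40 + 8| / √(25 + 9 + 16)
  = |-91| / √50
  = 91 / 7.071
  ≈ 12.87

12.87


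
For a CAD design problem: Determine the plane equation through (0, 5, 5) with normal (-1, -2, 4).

The plane through P with normal n = (a, b, c) satisfies n·(r - P) = 0,
i.e. ax + by + cz = a·x₀ + b·y₀ + c·z₀.
d = (-1)·0 + (-2)·5 + 4·5
  = 0 - 10 + 20
  = 10
Equation: -x - 2y + 4z = 10

-x - 2y + 4z = 10


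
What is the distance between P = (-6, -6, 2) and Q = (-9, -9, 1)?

d = √[(x₂-x₁)² + (y₂-y₁)² + (z₂-z₁)²]
  = √[(-3)² + (-3)² + (-1)²]
  = √[9 + 9 + 1]
  = √19
  ≈ 4.359

4.359


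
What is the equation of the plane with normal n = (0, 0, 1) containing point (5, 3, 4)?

The plane through P with normal n = (a, b, c) satisfies n·(r - P) = 0,
i.e. ax + by + cz = a·x₀ + b·y₀ + c·z₀.
d = 0·5 + 0·3 + 1·4
  = 0 + 0 + 4
  = 4
Equation: z = 4

z = 4


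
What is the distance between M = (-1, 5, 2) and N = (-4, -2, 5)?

d = √[(x₂-x₁)² + (y₂-y₁)² + (z₂-z₁)²]
  = √[(-3)² + (-7)² + 3²]
  = √[9 + 49 + 9]
  = √67
  ≈ 8.185

8.185


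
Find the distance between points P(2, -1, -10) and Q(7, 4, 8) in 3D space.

d = √[(x₂-x₁)² + (y₂-y₁)² + (z₂-z₁)²]
  = √[5² + 5² + 18²]
  = √[25 + 25 + 324]
  = √374
  ≈ 19.34

19.34


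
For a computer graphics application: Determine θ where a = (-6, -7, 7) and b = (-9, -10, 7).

a·b = (-6)·(-9) + (-7)·(-10) + 7·7 = 54 + 70 + 49 = 173
|a| = √((-6)² + (-7)² + 7²) = √134 ≈ 11.58
|b| = √((-9)² + (-10)² + 7²) = √230 ≈ 15.17
cos θ = (a·b)/(|a||b|) = 173/(11.58·15.17) ≈ 0.9854
θ = arccos(0.9854) ≈ 9.789°

9.789°


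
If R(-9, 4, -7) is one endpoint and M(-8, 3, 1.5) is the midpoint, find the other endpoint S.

S = 2M - R
  = (2·(-8) - (-9), 2·3 - 4, 2·1.5 - (-7))
  = (-16 + 9, 6 - 4, 3 + 7)
  = (-7, 2, 10)

(-7, 2, 10)


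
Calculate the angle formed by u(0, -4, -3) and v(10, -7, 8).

u·v = 0·10 + (-4)·(-7) + (-3)·8 = 0 + 28 - 24 = 4
|u| = √(0² + (-4)² + (-3)²) = √25 ≈ 5
|v| = √(10² + (-7)² + 8²) = √213 ≈ 14.59
cos θ = (u·v)/(|u||v|) = 4/(5·14.59) ≈ 0.05482
θ = arccos(0.05482) ≈ 86.86°

86.86°


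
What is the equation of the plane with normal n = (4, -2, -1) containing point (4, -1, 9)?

The plane through P with normal n = (a, b, c) satisfies n·(r - P) = 0,
i.e. ax + by + cz = a·x₀ + b·y₀ + c·z₀.
d = 4·4 + (-2)·(-1) + (-1)·9
  = 16 + 2 - 9
  = 9
Equation: 4x - 2y - z = 9

4x - 2y - z = 9


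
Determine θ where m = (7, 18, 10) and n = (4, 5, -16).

m·n = 7·4 + 18·5 + 10·(-16) = 28 + 90 - 160 = -42
|m| = √(7² + 18² + 10²) = √473 ≈ 21.75
|n| = √(4² + 5² + (-16)²) = √297 ≈ 17.23
cos θ = (m·n)/(|m||n|) = -42/(21.75·17.23) ≈ -0.1121
θ = arccos(-0.1121) ≈ 96.43°

96.43°


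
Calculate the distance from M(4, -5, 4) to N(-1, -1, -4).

d = √[(x₂-x₁)² + (y₂-y₁)² + (z₂-z₁)²]
  = √[(-5)² + 4² + (-8)²]
  = √[25 + 16 + 64]
  = √105
  ≈ 10.25

10.25


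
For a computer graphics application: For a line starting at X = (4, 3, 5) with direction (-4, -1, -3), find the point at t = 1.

P(t) = X + t·d
  = (4 + (-4)·1, 3 + (-1)·1, 5 + (-3)·1)
  = (4 - 4, 3 - 1, 5 - 3)
  = (0, 2, 2)

(0, 2, 2)


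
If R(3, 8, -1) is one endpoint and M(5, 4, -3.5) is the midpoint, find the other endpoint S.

S = 2M - R
  = (2·5 - 3, 2·4 - 8, 2·(-3.5) - (-1))
  = (10 - 3, 8 - 8, -7 + 1)
  = (7, 0, -6)

(7, 0, -6)


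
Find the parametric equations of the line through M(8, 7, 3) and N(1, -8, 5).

Direction vector d = N - M = (1 - 8, -8 - 7, 5 - 3) = (-7, -15, 2)
Parametric form r = M + t·d:
x = 8 - 7t, y = 7 - 15t, z = 3 + 2t

x = 8 - 7t, y = 7 - 15t, z = 3 + 2t


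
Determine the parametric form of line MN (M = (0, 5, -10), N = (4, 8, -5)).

Direction vector d = N - M = (4 + 0, 8 - 5, -5 + 10) = (4, 3, 5)
Parametric form r = M + t·d:
x = 0 + 4t, y = 5 + 3t, z = -10 + 5t

x = 0 + 4t, y = 5 + 3t, z = -10 + 5t


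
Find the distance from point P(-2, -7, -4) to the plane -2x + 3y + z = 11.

distance = |a·x₀ + b·y₀ + c·z₀ - d| / √(a² + b² + c²)
  = |(-2)·(-2) + 3·(-7) + 1·(-4) - 11| / √((-2)² + 3² + 1²)
  = |4 - 21 - 4 - 11| / √(4 + 9 + 1)
  = |-32| / √14
  = 32 / 3.742
  ≈ 8.552

8.552


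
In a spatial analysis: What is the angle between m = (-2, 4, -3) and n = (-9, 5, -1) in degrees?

m·n = (-2)·(-9) + 4·5 + (-3)·(-1) = 18 + 20 + 3 = 41
|m| = √((-2)² + 4² + (-3)²) = √29 ≈ 5.385
|n| = √((-9)² + 5² + (-1)²) = √107 ≈ 10.34
cos θ = (m·n)/(|m||n|) = 41/(5.385·10.34) ≈ 0.736
θ = arccos(0.736) ≈ 42.61°

42.61°


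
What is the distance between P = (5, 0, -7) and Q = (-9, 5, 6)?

d = √[(x₂-x₁)² + (y₂-y₁)² + (z₂-z₁)²]
  = √[(-14)² + 5² + 13²]
  = √[196 + 25 + 169]
  = √390
  ≈ 19.75

19.75


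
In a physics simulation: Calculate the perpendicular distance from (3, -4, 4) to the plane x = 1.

distance = |a·x₀ + b·y₀ + c·z₀ - d| / √(a² + b² + c²)
  = |1·3 + 0·(-4) + 0·4 - 1| / √(1² + 0² + 0²)
  = |3 + 0 + 0 - 1| / √(1 + 0 + 0)
  = |2| / √1
  = 2 / 1
  ≈ 2

2


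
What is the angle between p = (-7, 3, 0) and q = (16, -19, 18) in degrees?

p·q = (-7)·16 + 3·(-19) + 0·18 = -112 - 57 + 0 = -169
|p| = √((-7)² + 3² + 0²) = √58 ≈ 7.616
|q| = √(16² + (-19)² + 18²) = √941 ≈ 30.68
cos θ = (p·q)/(|p||q|) = -169/(7.616·30.68) ≈ -0.7234
θ = arccos(-0.7234) ≈ 136.3°

136.3°


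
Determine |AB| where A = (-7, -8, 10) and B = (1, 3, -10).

d = √[(x₂-x₁)² + (y₂-y₁)² + (z₂-z₁)²]
  = √[8² + 11² + (-20)²]
  = √[64 + 121 + 400]
  = √585
  ≈ 24.19

24.19


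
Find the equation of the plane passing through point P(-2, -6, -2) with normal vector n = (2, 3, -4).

The plane through P with normal n = (a, b, c) satisfies n·(r - P) = 0,
i.e. ax + by + cz = a·x₀ + b·y₀ + c·z₀.
d = 2·(-2) + 3·(-6) + (-4)·(-2)
  = -4 - 18 + 8
  = -14
Equation: 2x + 3y - 4z = -14

2x + 3y - 4z = -14


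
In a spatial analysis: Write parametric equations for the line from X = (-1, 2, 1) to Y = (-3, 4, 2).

Direction vector d = Y - X = (-3 + 1, 4 - 2, 2 - 1) = (-2, 2, 1)
Parametric form r = X + t·d:
x = -1 - 2t, y = 2 + 2t, z = 1 + t

x = -1 - 2t, y = 2 + 2t, z = 1 + t


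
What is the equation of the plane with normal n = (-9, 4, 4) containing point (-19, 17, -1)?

The plane through P with normal n = (a, b, c) satisfies n·(r - P) = 0,
i.e. ax + by + cz = a·x₀ + b·y₀ + c·z₀.
d = (-9)·(-19) + 4·17 + 4·(-1)
  = 171 + 68 - 4
  = 235
Equation: -9x + 4y + 4z = 235

-9x + 4y + 4z = 235


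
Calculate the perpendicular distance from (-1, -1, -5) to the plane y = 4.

distance = |a·x₀ + b·y₀ + c·z₀ - d| / √(a² + b² + c²)
  = |0·(-1) + 1·(-1) + 0·(-5) - 4| / √(0² + 1² + 0²)
  = |0 - 1 + 0 - 4| / √(0 + 1 + 0)
  = |-5| / √1
  = 5 / 1
  ≈ 5

5


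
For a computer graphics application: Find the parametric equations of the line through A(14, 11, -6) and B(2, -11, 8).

Direction vector d = B - A = (2 - 14, -11 - 11, 8 + 6) = (-12, -22, 14)
Parametric form r = A + t·d:
x = 14 - 12t, y = 11 - 22t, z = -6 + 14t

x = 14 - 12t, y = 11 - 22t, z = -6 + 14t


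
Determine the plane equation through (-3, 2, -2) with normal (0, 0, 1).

The plane through P with normal n = (a, b, c) satisfies n·(r - P) = 0,
i.e. ax + by + cz = a·x₀ + b·y₀ + c·z₀.
d = 0·(-3) + 0·2 + 1·(-2)
  = 0 + 0 - 2
  = -2
Equation: z = -2

z = -2


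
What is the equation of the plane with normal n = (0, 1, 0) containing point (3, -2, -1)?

The plane through P with normal n = (a, b, c) satisfies n·(r - P) = 0,
i.e. ax + by + cz = a·x₀ + b·y₀ + c·z₀.
d = 0·3 + 1·(-2) + 0·(-1)
  = 0 - 2 + 0
  = -2
Equation: y = -2

y = -2


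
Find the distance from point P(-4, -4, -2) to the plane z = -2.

distance = |a·x₀ + b·y₀ + c·z₀ - d| / √(a² + b² + c²)
  = |0·(-4) + 0·(-4) + 1·(-2) - (-2)| / √(0² + 0² + 1²)
  = |0 + 0 - 2 + 2| / √(0 + 0 + 1)
  = |0| / √1
  = 0 / 1
  ≈ 0

0


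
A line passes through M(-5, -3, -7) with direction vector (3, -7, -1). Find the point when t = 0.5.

P(t) = M + t·d
  = (-5 + 3·0.5, -3 + (-7)·0.5, -7 + (-1)·0.5)
  = (-5 + 1.5, -3 - 3.5, -7 - 0.5)
  = (-3.5, -6.5, -7.5)

(-3.5, -6.5, -7.5)


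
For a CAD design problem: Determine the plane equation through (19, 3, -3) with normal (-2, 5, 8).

The plane through P with normal n = (a, b, c) satisfies n·(r - P) = 0,
i.e. ax + by + cz = a·x₀ + b·y₀ + c·z₀.
d = (-2)·19 + 5·3 + 8·(-3)
  = -38 + 15 - 24
  = -47
Equation: -2x + 5y + 8z = -47

-2x + 5y + 8z = -47


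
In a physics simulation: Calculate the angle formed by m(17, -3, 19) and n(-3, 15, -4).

m·n = 17·(-3) + (-3)·15 + 19·(-4) = -51 - 45 - 76 = -172
|m| = √(17² + (-3)² + 19²) = √659 ≈ 25.67
|n| = √((-3)² + 15² + (-4)²) = √250 ≈ 15.81
cos θ = (m·n)/(|m||n|) = -172/(25.67·15.81) ≈ -0.4238
θ = arccos(-0.4238) ≈ 115.1°

115.1°


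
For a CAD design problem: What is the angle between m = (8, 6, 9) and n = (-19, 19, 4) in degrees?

m·n = 8·(-19) + 6·19 + 9·4 = -152 + 114 + 36 = -2
|m| = √(8² + 6² + 9²) = √181 ≈ 13.45
|n| = √((-19)² + 19² + 4²) = √738 ≈ 27.17
cos θ = (m·n)/(|m||n|) = -2/(13.45·27.17) ≈ -0.005472
θ = arccos(-0.005472) ≈ 90.31°

90.31°


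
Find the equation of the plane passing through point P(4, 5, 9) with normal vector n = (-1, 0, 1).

The plane through P with normal n = (a, b, c) satisfies n·(r - P) = 0,
i.e. ax + by + cz = a·x₀ + b·y₀ + c·z₀.
d = (-1)·4 + 0·5 + 1·9
  = -4 + 0 + 9
  = 5
Equation: -x + z = 5

-x + z = 5


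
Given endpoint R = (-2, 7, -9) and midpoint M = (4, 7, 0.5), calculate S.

S = 2M - R
  = (2·4 - (-2), 2·7 - 7, 2·0.5 - (-9))
  = (8 + 2, 14 - 7, 1 + 9)
  = (10, 7, 10)

(10, 7, 10)


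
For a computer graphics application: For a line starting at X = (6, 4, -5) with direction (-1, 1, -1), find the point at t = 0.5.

P(t) = X + t·d
  = (6 + (-1)·0.5, 4 + 1·0.5, -5 + (-1)·0.5)
  = (6 - 0.5, 4 + 0.5, -5 - 0.5)
  = (5.5, 4.5, -5.5)

(5.5, 4.5, -5.5)


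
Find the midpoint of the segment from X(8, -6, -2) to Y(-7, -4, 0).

M = ((x₁+x₂)/2, (y₁+y₂)/2, (z₁+z₂)/2)
  = ((8 - 7)/2, (-6 - 4)/2, (-2 + 0)/2)
  = (1/2, -10/2, -2/2)
  = (0.5, -5, -1)

(0.5, -5, -1)


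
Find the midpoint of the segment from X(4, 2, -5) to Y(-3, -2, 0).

M = ((x₁+x₂)/2, (y₁+y₂)/2, (z₁+z₂)/2)
  = ((4 - 3)/2, (2 - 2)/2, (-5 + 0)/2)
  = (1/2, 0/2, -5/2)
  = (0.5, 0, -2.5)

(0.5, 0, -2.5)


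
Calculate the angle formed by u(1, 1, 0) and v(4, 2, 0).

u·v = 1·4 + 1·2 + 0·0 = 4 + 2 + 0 = 6
|u| = √(1² + 1² + 0²) = √2 ≈ 1.414
|v| = √(4² + 2² + 0²) = √20 ≈ 4.472
cos θ = (u·v)/(|u||v|) = 6/(1.414·4.472) ≈ 0.9487
θ = arccos(0.9487) ≈ 18.43°

18.43°


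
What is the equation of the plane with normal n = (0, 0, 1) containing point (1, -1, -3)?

The plane through P with normal n = (a, b, c) satisfies n·(r - P) = 0,
i.e. ax + by + cz = a·x₀ + b·y₀ + c·z₀.
d = 0·1 + 0·(-1) + 1·(-3)
  = 0 + 0 - 3
  = -3
Equation: z = -3

z = -3


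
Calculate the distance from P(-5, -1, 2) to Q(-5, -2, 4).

d = √[(x₂-x₁)² + (y₂-y₁)² + (z₂-z₁)²]
  = √[0² + (-1)² + 2²]
  = √[0 + 1 + 4]
  = √5
  ≈ 2.236

2.236


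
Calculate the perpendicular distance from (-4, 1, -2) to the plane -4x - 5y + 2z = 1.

distance = |a·x₀ + b·y₀ + c·z₀ - d| / √(a² + b² + c²)
  = |(-4)·(-4) + (-5)·1 + 2·(-2) - 1| / √((-4)² + (-5)² + 2²)
  = |16 - 5 - 4 - 1| / √(16 + 25 + 4)
  = |6| / √45
  = 6 / 6.708
  ≈ 0.8944

0.8944


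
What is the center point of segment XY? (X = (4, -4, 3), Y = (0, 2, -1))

M = ((x₁+x₂)/2, (y₁+y₂)/2, (z₁+z₂)/2)
  = ((4 + 0)/2, (-4 + 2)/2, (3 - 1)/2)
  = (4/2, -2/2, 2/2)
  = (2, -1, 1)

(2, -1, 1)


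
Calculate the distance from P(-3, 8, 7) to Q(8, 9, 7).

d = √[(x₂-x₁)² + (y₂-y₁)² + (z₂-z₁)²]
  = √[11² + 1² + 0²]
  = √[121 + 1 + 0]
  = √122
  ≈ 11.05

11.05


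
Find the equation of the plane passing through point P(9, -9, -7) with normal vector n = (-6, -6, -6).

The plane through P with normal n = (a, b, c) satisfies n·(r - P) = 0,
i.e. ax + by + cz = a·x₀ + b·y₀ + c·z₀.
d = (-6)·9 + (-6)·(-9) + (-6)·(-7)
  = -54 + 54 + 42
  = 42
Equation: -6x - 6y - 6z = 42

-6x - 6y - 6z = 42


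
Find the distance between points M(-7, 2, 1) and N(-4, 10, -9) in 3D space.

d = √[(x₂-x₁)² + (y₂-y₁)² + (z₂-z₁)²]
  = √[3² + 8² + (-10)²]
  = √[9 + 64 + 100]
  = √173
  ≈ 13.15

13.15


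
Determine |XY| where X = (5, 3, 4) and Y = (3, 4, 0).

d = √[(x₂-x₁)² + (y₂-y₁)² + (z₂-z₁)²]
  = √[(-2)² + 1² + (-4)²]
  = √[4 + 1 + 16]
  = √21
  ≈ 4.583

4.583


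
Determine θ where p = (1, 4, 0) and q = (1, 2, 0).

p·q = 1·1 + 4·2 + 0·0 = 1 + 8 + 0 = 9
|p| = √(1² + 4² + 0²) = √17 ≈ 4.123
|q| = √(1² + 2² + 0²) = √5 ≈ 2.236
cos θ = (p·q)/(|p||q|) = 9/(4.123·2.236) ≈ 0.9762
θ = arccos(0.9762) ≈ 12.53°

12.53°


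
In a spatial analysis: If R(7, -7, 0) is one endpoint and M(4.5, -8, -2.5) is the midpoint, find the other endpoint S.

S = 2M - R
  = (2·4.5 - 7, 2·(-8) - (-7), 2·(-2.5) - 0)
  = (9 - 7, -16 + 7, -5 + 0)
  = (2, -9, -5)

(2, -9, -5)


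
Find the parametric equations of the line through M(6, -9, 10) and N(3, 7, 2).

Direction vector d = N - M = (3 - 6, 7 + 9, 2 - 10) = (-3, 16, -8)
Parametric form r = M + t·d:
x = 6 - 3t, y = -9 + 16t, z = 10 - 8t

x = 6 - 3t, y = -9 + 16t, z = 10 - 8t


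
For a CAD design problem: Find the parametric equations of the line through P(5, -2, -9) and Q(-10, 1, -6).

Direction vector d = Q - P = (-10 - 5, 1 + 2, -6 + 9) = (-15, 3, 3)
Parametric form r = P + t·d:
x = 5 - 15t, y = -2 + 3t, z = -9 + 3t

x = 5 - 15t, y = -2 + 3t, z = -9 + 3t


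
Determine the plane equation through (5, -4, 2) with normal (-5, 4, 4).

The plane through P with normal n = (a, b, c) satisfies n·(r - P) = 0,
i.e. ax + by + cz = a·x₀ + b·y₀ + c·z₀.
d = (-5)·5 + 4·(-4) + 4·2
  = -25 - 16 + 8
  = -33
Equation: -5x + 4y + 4z = -33

-5x + 4y + 4z = -33


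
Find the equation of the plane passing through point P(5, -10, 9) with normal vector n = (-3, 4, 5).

The plane through P with normal n = (a, b, c) satisfies n·(r - P) = 0,
i.e. ax + by + cz = a·x₀ + b·y₀ + c·z₀.
d = (-3)·5 + 4·(-10) + 5·9
  = -15 - 40 + 45
  = -10
Equation: -3x + 4y + 5z = -10

-3x + 4y + 5z = -10


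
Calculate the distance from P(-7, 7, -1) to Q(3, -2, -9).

d = √[(x₂-x₁)² + (y₂-y₁)² + (z₂-z₁)²]
  = √[10² + (-9)² + (-8)²]
  = √[100 + 81 + 64]
  = √245
  ≈ 15.65

15.65


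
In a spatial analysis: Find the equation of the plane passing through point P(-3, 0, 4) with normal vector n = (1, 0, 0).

The plane through P with normal n = (a, b, c) satisfies n·(r - P) = 0,
i.e. ax + by + cz = a·x₀ + b·y₀ + c·z₀.
d = 1·(-3) + 0·0 + 0·4
  = -3 + 0 + 0
  = -3
Equation: x = -3

x = -3


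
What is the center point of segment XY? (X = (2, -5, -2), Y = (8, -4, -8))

M = ((x₁+x₂)/2, (y₁+y₂)/2, (z₁+z₂)/2)
  = ((2 + 8)/2, (-5 - 4)/2, (-2 - 8)/2)
  = (10/2, -9/2, -10/2)
  = (5, -4.5, -5)

(5, -4.5, -5)


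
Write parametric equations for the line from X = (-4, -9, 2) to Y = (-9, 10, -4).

Direction vector d = Y - X = (-9 + 4, 10 + 9, -4 - 2) = (-5, 19, -6)
Parametric form r = X + t·d:
x = -4 - 5t, y = -9 + 19t, z = 2 - 6t

x = -4 - 5t, y = -9 + 19t, z = 2 - 6t


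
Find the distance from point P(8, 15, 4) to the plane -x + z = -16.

distance = |a·x₀ + b·y₀ + c·z₀ - d| / √(a² + b² + c²)
  = |(-1)·8 + 0·15 + 1·4 - (-16)| / √((-1)² + 0² + 1²)
  = |-8 + 0 + 4 + 16| / √(1 + 0 + 1)
  = |12| / √2
  = 12 / 1.414
  ≈ 8.485

8.485


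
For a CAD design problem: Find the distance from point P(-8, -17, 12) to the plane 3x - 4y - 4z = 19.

distance = |a·x₀ + b·y₀ + c·z₀ - d| / √(a² + b² + c²)
  = |3·(-8) + (-4)·(-17) + (-4)·12 - 19| / √(3² + (-4)² + (-4)²)
  = |-24 + 68 - 48 - 19| / √(9 + 16 + 16)
  = |-23| / √41
  = 23 / 6.403
  ≈ 3.592

3.592


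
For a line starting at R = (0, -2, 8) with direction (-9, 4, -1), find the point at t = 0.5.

P(t) = R + t·d
  = (0 + (-9)·0.5, -2 + 4·0.5, 8 + (-1)·0.5)
  = (0 - 4.5, -2 + 2, 8 - 0.5)
  = (-4.5, 0, 7.5)

(-4.5, 0, 7.5)


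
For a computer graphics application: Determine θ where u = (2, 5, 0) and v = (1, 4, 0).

u·v = 2·1 + 5·4 + 0·0 = 2 + 20 + 0 = 22
|u| = √(2² + 5² + 0²) = √29 ≈ 5.385
|v| = √(1² + 4² + 0²) = √17 ≈ 4.123
cos θ = (u·v)/(|u||v|) = 22/(5.385·4.123) ≈ 0.9908
θ = arccos(0.9908) ≈ 7.765°

7.765°


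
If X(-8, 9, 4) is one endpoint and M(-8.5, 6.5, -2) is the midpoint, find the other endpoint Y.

Y = 2M - X
  = (2·(-8.5) - (-8), 2·6.5 - 9, 2·(-2) - 4)
  = (-17 + 8, 13 - 9, -4 - 4)
  = (-9, 4, -8)

(-9, 4, -8)


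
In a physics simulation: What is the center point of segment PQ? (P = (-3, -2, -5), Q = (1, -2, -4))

M = ((x₁+x₂)/2, (y₁+y₂)/2, (z₁+z₂)/2)
  = ((-3 + 1)/2, (-2 - 2)/2, (-5 - 4)/2)
  = (-2/2, -4/2, -9/2)
  = (-1, -2, -4.5)

(-1, -2, -4.5)


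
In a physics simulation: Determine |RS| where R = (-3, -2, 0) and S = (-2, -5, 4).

d = √[(x₂-x₁)² + (y₂-y₁)² + (z₂-z₁)²]
  = √[1² + (-3)² + 4²]
  = √[1 + 9 + 16]
  = √26
  ≈ 5.099

5.099


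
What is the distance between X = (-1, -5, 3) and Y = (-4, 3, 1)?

d = √[(x₂-x₁)² + (y₂-y₁)² + (z₂-z₁)²]
  = √[(-3)² + 8² + (-2)²]
  = √[9 + 64 + 4]
  = √77
  ≈ 8.775

8.775


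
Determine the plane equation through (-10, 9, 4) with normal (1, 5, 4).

The plane through P with normal n = (a, b, c) satisfies n·(r - P) = 0,
i.e. ax + by + cz = a·x₀ + b·y₀ + c·z₀.
d = 1·(-10) + 5·9 + 4·4
  = -10 + 45 + 16
  = 51
Equation: x + 5y + 4z = 51

x + 5y + 4z = 51


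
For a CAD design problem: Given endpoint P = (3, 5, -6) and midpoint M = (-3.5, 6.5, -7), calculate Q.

Q = 2M - P
  = (2·(-3.5) - 3, 2·6.5 - 5, 2·(-7) - (-6))
  = (-7 - 3, 13 - 5, -14 + 6)
  = (-10, 8, -8)

(-10, 8, -8)


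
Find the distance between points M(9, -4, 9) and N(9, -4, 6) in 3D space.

d = √[(x₂-x₁)² + (y₂-y₁)² + (z₂-z₁)²]
  = √[0² + 0² + (-3)²]
  = √[0 + 0 + 9]
  = √9
  ≈ 3

3


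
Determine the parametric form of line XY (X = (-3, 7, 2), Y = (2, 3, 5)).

Direction vector d = Y - X = (2 + 3, 3 - 7, 5 - 2) = (5, -4, 3)
Parametric form r = X + t·d:
x = -3 + 5t, y = 7 - 4t, z = 2 + 3t

x = -3 + 5t, y = 7 - 4t, z = 2 + 3t


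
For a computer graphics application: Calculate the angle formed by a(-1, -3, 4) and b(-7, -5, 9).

a·b = (-1)·(-7) + (-3)·(-5) + 4·9 = 7 + 15 + 36 = 58
|a| = √((-1)² + (-3)² + 4²) = √26 ≈ 5.099
|b| = √((-7)² + (-5)² + 9²) = √155 ≈ 12.45
cos θ = (a·b)/(|a||b|) = 58/(5.099·12.45) ≈ 0.9136
θ = arccos(0.9136) ≈ 23.99°

23.99°


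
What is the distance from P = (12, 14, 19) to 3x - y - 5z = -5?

distance = |a·x₀ + b·y₀ + c·z₀ - d| / √(a² + b² + c²)
  = |3·12 + (-1)·14 + (-5)·19 - (-5)| / √(3² + (-1)² + (-5)²)
  = |36 - 14 - 95 + 5| / √(9 + 1 + 25)
  = |-68| / √35
  = 68 / 5.916
  ≈ 11.49

11.49


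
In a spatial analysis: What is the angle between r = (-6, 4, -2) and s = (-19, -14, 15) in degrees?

r·s = (-6)·(-19) + 4·(-14) + (-2)·15 = 114 - 56 - 30 = 28
|r| = √((-6)² + 4² + (-2)²) = √56 ≈ 7.483
|s| = √((-19)² + (-14)² + 15²) = √782 ≈ 27.96
cos θ = (r·s)/(|r||s|) = 28/(7.483·27.96) ≈ 0.1338
θ = arccos(0.1338) ≈ 82.31°

82.31°


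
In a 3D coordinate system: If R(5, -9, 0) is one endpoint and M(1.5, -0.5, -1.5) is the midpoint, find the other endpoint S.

S = 2M - R
  = (2·1.5 - 5, 2·(-0.5) - (-9), 2·(-1.5) - 0)
  = (3 - 5, -1 + 9, -3 + 0)
  = (-2, 8, -3)

(-2, 8, -3)


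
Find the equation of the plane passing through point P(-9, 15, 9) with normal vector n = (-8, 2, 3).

The plane through P with normal n = (a, b, c) satisfies n·(r - P) = 0,
i.e. ax + by + cz = a·x₀ + b·y₀ + c·z₀.
d = (-8)·(-9) + 2·15 + 3·9
  = 72 + 30 + 27
  = 129
Equation: -8x + 2y + 3z = 129

-8x + 2y + 3z = 129


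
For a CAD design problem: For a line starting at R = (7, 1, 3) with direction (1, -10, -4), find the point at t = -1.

P(t) = R + t·d
  = (7 + 1·(-1), 1 + (-10)·(-1), 3 + (-4)·(-1))
  = (7 - 1, 1 + 10, 3 + 4)
  = (6, 11, 7)

(6, 11, 7)


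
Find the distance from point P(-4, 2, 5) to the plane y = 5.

distance = |a·x₀ + b·y₀ + c·z₀ - d| / √(a² + b² + c²)
  = |0·(-4) + 1·2 + 0·5 - 5| / √(0² + 1² + 0²)
  = |0 + 2 + 0 - 5| / √(0 + 1 + 0)
  = |-3| / √1
  = 3 / 1
  ≈ 3

3


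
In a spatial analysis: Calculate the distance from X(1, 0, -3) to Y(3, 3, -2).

d = √[(x₂-x₁)² + (y₂-y₁)² + (z₂-z₁)²]
  = √[2² + 3² + 1²]
  = √[4 + 9 + 1]
  = √14
  ≈ 3.742

3.742


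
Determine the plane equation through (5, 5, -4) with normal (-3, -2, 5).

The plane through P with normal n = (a, b, c) satisfies n·(r - P) = 0,
i.e. ax + by + cz = a·x₀ + b·y₀ + c·z₀.
d = (-3)·5 + (-2)·5 + 5·(-4)
  = -15 - 10 - 20
  = -45
Equation: -3x - 2y + 5z = -45

-3x - 2y + 5z = -45


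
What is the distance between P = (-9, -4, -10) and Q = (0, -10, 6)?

d = √[(x₂-x₁)² + (y₂-y₁)² + (z₂-z₁)²]
  = √[9² + (-6)² + 16²]
  = √[81 + 36 + 256]
  = √373
  ≈ 19.31

19.31


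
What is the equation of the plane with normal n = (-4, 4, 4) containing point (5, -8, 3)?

The plane through P with normal n = (a, b, c) satisfies n·(r - P) = 0,
i.e. ax + by + cz = a·x₀ + b·y₀ + c·z₀.
d = (-4)·5 + 4·(-8) + 4·3
  = -20 - 32 + 12
  = -40
Equation: -4x + 4y + 4z = -40

-4x + 4y + 4z = -40


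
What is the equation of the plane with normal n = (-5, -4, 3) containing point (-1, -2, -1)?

The plane through P with normal n = (a, b, c) satisfies n·(r - P) = 0,
i.e. ax + by + cz = a·x₀ + b·y₀ + c·z₀.
d = (-5)·(-1) + (-4)·(-2) + 3·(-1)
  = 5 + 8 - 3
  = 10
Equation: -5x - 4y + 3z = 10

-5x - 4y + 3z = 10


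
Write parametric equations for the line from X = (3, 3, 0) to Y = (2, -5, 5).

Direction vector d = Y - X = (2 - 3, -5 - 3, 5 + 0) = (-1, -8, 5)
Parametric form r = X + t·d:
x = 3 - t, y = 3 - 8t, z = 0 + 5t

x = 3 - t, y = 3 - 8t, z = 0 + 5t


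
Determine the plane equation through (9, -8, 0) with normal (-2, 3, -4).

The plane through P with normal n = (a, b, c) satisfies n·(r - P) = 0,
i.e. ax + by + cz = a·x₀ + b·y₀ + c·z₀.
d = (-2)·9 + 3·(-8) + (-4)·0
  = -18 - 24 + 0
  = -42
Equation: -2x + 3y - 4z = -42

-2x + 3y - 4z = -42


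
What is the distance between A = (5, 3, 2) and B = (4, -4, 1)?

d = √[(x₂-x₁)² + (y₂-y₁)² + (z₂-z₁)²]
  = √[(-1)² + (-7)² + (-1)²]
  = √[1 + 49 + 1]
  = √51
  ≈ 7.141

7.141


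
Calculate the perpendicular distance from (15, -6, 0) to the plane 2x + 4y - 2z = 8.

distance = |a·x₀ + b·y₀ + c·z₀ - d| / √(a² + b² + c²)
  = |2·15 + 4·(-6) + (-2)·0 - 8| / √(2² + 4² + (-2)²)
  = |30 - 24 + 0 - 8| / √(4 + 16 + 4)
  = |-2| / √24
  = 2 / 4.899
  ≈ 0.4082

0.4082


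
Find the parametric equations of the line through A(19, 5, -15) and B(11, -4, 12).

Direction vector d = B - A = (11 - 19, -4 - 5, 12 + 15) = (-8, -9, 27)
Parametric form r = A + t·d:
x = 19 - 8t, y = 5 - 9t, z = -15 + 27t

x = 19 - 8t, y = 5 - 9t, z = -15 + 27t


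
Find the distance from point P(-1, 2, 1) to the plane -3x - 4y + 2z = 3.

distance = |a·x₀ + b·y₀ + c·z₀ - d| / √(a² + b² + c²)
  = |(-3)·(-1) + (-4)·2 + 2·1 - 3| / √((-3)² + (-4)² + 2²)
  = |3 - 8 + 2 - 3| / √(9 + 16 + 4)
  = |-6| / √29
  = 6 / 5.385
  ≈ 1.114

1.114


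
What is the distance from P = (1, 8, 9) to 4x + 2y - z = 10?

distance = |a·x₀ + b·y₀ + c·z₀ - d| / √(a² + b² + c²)
  = |4·1 + 2·8 + (-1)·9 - 10| / √(4² + 2² + (-1)²)
  = |4 + 16 - 9 - 10| / √(16 + 4 + 1)
  = |1| / √21
  = 1 / 4.583
  ≈ 0.2182

0.2182


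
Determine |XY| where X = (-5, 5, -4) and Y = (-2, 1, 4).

d = √[(x₂-x₁)² + (y₂-y₁)² + (z₂-z₁)²]
  = √[3² + (-4)² + 8²]
  = √[9 + 16 + 64]
  = √89
  ≈ 9.434

9.434


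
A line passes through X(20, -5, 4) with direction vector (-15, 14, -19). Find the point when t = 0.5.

P(t) = X + t·d
  = (20 + (-15)·0.5, -5 + 14·0.5, 4 + (-19)·0.5)
  = (20 - 7.5, -5 + 7, 4 - 9.5)
  = (12.5, 2, -5.5)

(12.5, 2, -5.5)


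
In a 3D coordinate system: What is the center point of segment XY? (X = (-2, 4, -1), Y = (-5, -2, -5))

M = ((x₁+x₂)/2, (y₁+y₂)/2, (z₁+z₂)/2)
  = ((-2 - 5)/2, (4 - 2)/2, (-1 - 5)/2)
  = (-7/2, 2/2, -6/2)
  = (-3.5, 1, -3)

(-3.5, 1, -3)


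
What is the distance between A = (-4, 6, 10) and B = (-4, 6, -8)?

d = √[(x₂-x₁)² + (y₂-y₁)² + (z₂-z₁)²]
  = √[0² + 0² + (-18)²]
  = √[0 + 0 + 324]
  = √324
  ≈ 18

18


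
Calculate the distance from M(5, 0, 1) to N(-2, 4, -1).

d = √[(x₂-x₁)² + (y₂-y₁)² + (z₂-z₁)²]
  = √[(-7)² + 4² + (-2)²]
  = √[49 + 16 + 4]
  = √69
  ≈ 8.307

8.307


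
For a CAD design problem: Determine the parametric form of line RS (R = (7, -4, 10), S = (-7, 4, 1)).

Direction vector d = S - R = (-7 - 7, 4 + 4, 1 - 10) = (-14, 8, -9)
Parametric form r = R + t·d:
x = 7 - 14t, y = -4 + 8t, z = 10 - 9t

x = 7 - 14t, y = -4 + 8t, z = 10 - 9t


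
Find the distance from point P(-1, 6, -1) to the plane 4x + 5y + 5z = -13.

distance = |a·x₀ + b·y₀ + c·z₀ - d| / √(a² + b² + c²)
  = |4·(-1) + 5·6 + 5·(-1) - (-13)| / √(4² + 5² + 5²)
  = |-4 + 30 - 5 + 13| / √(16 + 25 + 25)
  = |34| / √66
  = 34 / 8.124
  ≈ 4.185

4.185


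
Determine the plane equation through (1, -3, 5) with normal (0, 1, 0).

The plane through P with normal n = (a, b, c) satisfies n·(r - P) = 0,
i.e. ax + by + cz = a·x₀ + b·y₀ + c·z₀.
d = 0·1 + 1·(-3) + 0·5
  = 0 - 3 + 0
  = -3
Equation: y = -3

y = -3


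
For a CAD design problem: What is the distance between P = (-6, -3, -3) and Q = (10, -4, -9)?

d = √[(x₂-x₁)² + (y₂-y₁)² + (z₂-z₁)²]
  = √[16² + (-1)² + (-6)²]
  = √[256 + 1 + 36]
  = √293
  ≈ 17.12

17.12


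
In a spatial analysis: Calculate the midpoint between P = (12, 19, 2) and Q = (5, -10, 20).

M = ((x₁+x₂)/2, (y₁+y₂)/2, (z₁+z₂)/2)
  = ((12 + 5)/2, (19 - 10)/2, (2 + 20)/2)
  = (17/2, 9/2, 22/2)
  = (8.5, 4.5, 11)

(8.5, 4.5, 11)


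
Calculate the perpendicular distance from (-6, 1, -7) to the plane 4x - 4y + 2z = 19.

distance = |a·x₀ + b·y₀ + c·z₀ - d| / √(a² + b² + c²)
  = |4·(-6) + (-4)·1 + 2·(-7) - 19| / √(4² + (-4)² + 2²)
  = |-24 - 4 - 14 - 19| / √(16 + 16 + 4)
  = |-61| / √36
  = 61 / 6
  ≈ 10.17

10.17


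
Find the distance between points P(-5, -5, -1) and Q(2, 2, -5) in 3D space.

d = √[(x₂-x₁)² + (y₂-y₁)² + (z₂-z₁)²]
  = √[7² + 7² + (-4)²]
  = √[49 + 49 + 16]
  = √114
  ≈ 10.68

10.68


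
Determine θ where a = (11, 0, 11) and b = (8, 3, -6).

a·b = 11·8 + 0·3 + 11·(-6) = 88 + 0 - 66 = 22
|a| = √(11² + 0² + 11²) = √242 ≈ 15.56
|b| = √(8² + 3² + (-6)²) = √109 ≈ 10.44
cos θ = (a·b)/(|a||b|) = 22/(15.56·10.44) ≈ 0.1355
θ = arccos(0.1355) ≈ 82.21°

82.21°


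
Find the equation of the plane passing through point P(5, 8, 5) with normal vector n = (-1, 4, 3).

The plane through P with normal n = (a, b, c) satisfies n·(r - P) = 0,
i.e. ax + by + cz = a·x₀ + b·y₀ + c·z₀.
d = (-1)·5 + 4·8 + 3·5
  = -5 + 32 + 15
  = 42
Equation: -x + 4y + 3z = 42

-x + 4y + 3z = 42


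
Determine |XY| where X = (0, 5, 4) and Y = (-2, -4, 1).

d = √[(x₂-x₁)² + (y₂-y₁)² + (z₂-z₁)²]
  = √[(-2)² + (-9)² + (-3)²]
  = √[4 + 81 + 9]
  = √94
  ≈ 9.695

9.695
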